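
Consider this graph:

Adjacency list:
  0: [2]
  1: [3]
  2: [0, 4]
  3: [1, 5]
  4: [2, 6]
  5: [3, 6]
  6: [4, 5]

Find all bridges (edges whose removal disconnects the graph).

A bridge is an edge whose removal increases the number of connected components.
Bridges found: (0,2), (1,3), (2,4), (3,5), (4,6), (5,6)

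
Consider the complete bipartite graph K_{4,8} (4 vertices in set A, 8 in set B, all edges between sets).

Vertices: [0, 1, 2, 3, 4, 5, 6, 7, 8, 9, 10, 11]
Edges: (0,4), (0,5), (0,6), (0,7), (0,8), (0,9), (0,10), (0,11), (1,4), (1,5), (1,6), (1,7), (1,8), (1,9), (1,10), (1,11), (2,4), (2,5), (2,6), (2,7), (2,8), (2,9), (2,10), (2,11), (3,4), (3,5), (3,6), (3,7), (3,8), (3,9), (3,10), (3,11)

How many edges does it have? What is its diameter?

K_{4,8} has 4 * 8 = 32 edges.
Any vertex reaches any opposite-side vertex in 1 step; same-side vertices reach in 2 steps via any opposite-side vertex.
Diameter = 2.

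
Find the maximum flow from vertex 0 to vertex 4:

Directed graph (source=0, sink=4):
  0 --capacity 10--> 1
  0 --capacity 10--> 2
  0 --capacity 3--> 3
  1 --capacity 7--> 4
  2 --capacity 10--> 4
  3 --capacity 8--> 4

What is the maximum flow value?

Computing max flow:
  Flow on (0->1): 7/10
  Flow on (0->2): 10/10
  Flow on (0->3): 3/3
  Flow on (1->4): 7/7
  Flow on (2->4): 10/10
  Flow on (3->4): 3/8
Maximum flow = 20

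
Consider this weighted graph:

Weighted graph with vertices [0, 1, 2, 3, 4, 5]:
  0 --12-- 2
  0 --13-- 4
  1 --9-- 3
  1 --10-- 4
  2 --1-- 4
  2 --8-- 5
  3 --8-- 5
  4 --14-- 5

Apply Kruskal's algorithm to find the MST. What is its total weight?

Applying Kruskal's algorithm (sort edges by weight, add if no cycle):
  Add (2,4) w=1
  Add (2,5) w=8
  Add (3,5) w=8
  Add (1,3) w=9
  Skip (1,4) w=10 (creates cycle)
  Add (0,2) w=12
  Skip (0,4) w=13 (creates cycle)
  Skip (4,5) w=14 (creates cycle)
MST weight = 38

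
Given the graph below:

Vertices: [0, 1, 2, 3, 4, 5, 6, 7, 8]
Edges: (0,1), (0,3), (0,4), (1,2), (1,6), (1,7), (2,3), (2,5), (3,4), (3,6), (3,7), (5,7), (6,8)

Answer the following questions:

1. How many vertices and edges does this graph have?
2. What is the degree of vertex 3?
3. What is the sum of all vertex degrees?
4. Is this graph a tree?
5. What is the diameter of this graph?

Count: 9 vertices, 13 edges.
Vertex 3 has neighbors [0, 2, 4, 6, 7], degree = 5.
Handshaking lemma: 2 * 13 = 26.
A tree on 9 vertices has 8 edges. This graph has 13 edges (5 extra). Not a tree.
Diameter (longest shortest path) = 4.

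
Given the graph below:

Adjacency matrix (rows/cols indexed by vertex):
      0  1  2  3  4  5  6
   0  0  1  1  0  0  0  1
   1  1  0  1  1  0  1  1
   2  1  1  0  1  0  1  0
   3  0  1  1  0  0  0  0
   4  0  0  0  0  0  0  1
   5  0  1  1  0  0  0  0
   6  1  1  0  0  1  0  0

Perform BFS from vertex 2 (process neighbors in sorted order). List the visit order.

BFS from vertex 2 (neighbors processed in ascending order):
Visit order: 2, 0, 1, 3, 5, 6, 4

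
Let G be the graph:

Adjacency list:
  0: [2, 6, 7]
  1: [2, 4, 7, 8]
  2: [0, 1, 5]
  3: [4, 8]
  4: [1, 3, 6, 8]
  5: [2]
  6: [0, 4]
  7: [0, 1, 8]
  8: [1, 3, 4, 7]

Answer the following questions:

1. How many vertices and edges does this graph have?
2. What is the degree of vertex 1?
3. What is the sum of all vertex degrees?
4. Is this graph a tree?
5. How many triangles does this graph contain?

Count: 9 vertices, 13 edges.
Vertex 1 has neighbors [2, 4, 7, 8], degree = 4.
Handshaking lemma: 2 * 13 = 26.
A tree on 9 vertices has 8 edges. This graph has 13 edges (5 extra). Not a tree.
Number of triangles = 3.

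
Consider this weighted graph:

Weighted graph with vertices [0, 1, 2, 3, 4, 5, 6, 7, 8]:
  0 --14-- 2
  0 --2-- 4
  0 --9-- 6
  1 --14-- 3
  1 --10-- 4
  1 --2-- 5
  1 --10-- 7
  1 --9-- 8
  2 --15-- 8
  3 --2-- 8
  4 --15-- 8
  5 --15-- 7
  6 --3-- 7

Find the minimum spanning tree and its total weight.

Applying Kruskal's algorithm (sort edges by weight, add if no cycle):
  Add (0,4) w=2
  Add (1,5) w=2
  Add (3,8) w=2
  Add (6,7) w=3
  Add (0,6) w=9
  Add (1,8) w=9
  Add (1,4) w=10
  Skip (1,7) w=10 (creates cycle)
  Add (0,2) w=14
  Skip (1,3) w=14 (creates cycle)
  Skip (2,8) w=15 (creates cycle)
  Skip (4,8) w=15 (creates cycle)
  Skip (5,7) w=15 (creates cycle)
MST weight = 51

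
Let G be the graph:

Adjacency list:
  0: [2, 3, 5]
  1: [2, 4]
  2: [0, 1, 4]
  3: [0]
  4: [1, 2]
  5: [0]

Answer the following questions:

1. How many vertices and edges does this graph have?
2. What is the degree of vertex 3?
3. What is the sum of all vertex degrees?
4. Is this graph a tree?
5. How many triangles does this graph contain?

Count: 6 vertices, 6 edges.
Vertex 3 has neighbors [0], degree = 1.
Handshaking lemma: 2 * 6 = 12.
A tree on 6 vertices has 5 edges. This graph has 6 edges (1 extra). Not a tree.
Number of triangles = 1.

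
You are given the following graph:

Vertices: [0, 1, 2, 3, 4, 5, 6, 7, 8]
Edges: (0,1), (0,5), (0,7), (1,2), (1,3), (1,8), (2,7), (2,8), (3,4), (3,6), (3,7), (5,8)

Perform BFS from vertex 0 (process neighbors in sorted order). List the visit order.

BFS from vertex 0 (neighbors processed in ascending order):
Visit order: 0, 1, 5, 7, 2, 3, 8, 4, 6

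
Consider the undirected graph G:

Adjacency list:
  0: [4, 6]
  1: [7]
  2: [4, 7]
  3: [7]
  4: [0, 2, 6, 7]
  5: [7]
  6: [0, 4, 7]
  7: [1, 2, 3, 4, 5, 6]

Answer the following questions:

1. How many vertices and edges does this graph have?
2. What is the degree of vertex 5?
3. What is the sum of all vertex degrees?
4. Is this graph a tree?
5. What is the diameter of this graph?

Count: 8 vertices, 10 edges.
Vertex 5 has neighbors [7], degree = 1.
Handshaking lemma: 2 * 10 = 20.
A tree on 8 vertices has 7 edges. This graph has 10 edges (3 extra). Not a tree.
Diameter (longest shortest path) = 3.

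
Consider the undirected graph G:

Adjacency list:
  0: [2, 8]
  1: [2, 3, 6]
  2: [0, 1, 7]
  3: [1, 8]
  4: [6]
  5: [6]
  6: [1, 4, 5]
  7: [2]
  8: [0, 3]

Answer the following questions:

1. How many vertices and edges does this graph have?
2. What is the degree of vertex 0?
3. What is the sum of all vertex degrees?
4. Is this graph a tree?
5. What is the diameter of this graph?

Count: 9 vertices, 9 edges.
Vertex 0 has neighbors [2, 8], degree = 2.
Handshaking lemma: 2 * 9 = 18.
A tree on 9 vertices has 8 edges. This graph has 9 edges (1 extra). Not a tree.
Diameter (longest shortest path) = 4.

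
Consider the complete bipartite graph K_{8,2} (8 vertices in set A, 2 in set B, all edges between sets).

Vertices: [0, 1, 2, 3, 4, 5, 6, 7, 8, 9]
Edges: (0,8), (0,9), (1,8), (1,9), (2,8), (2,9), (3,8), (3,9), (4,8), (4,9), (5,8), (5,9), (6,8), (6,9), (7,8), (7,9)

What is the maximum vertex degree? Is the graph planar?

Set-A vertices have degree 2; set-B vertices have degree 8. Maximum degree = max(8,2) = 8.
min(8,2) <= 2, so K_{8,2} avoids a K_{3,3} subdivision and is planar.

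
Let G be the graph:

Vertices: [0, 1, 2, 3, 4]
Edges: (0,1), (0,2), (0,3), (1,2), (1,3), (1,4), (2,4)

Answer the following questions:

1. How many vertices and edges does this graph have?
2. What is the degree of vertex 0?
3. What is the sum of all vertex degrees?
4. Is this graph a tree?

Count: 5 vertices, 7 edges.
Vertex 0 has neighbors [1, 2, 3], degree = 3.
Handshaking lemma: 2 * 7 = 14.
A tree on 5 vertices has 4 edges. This graph has 7 edges (3 extra). Not a tree.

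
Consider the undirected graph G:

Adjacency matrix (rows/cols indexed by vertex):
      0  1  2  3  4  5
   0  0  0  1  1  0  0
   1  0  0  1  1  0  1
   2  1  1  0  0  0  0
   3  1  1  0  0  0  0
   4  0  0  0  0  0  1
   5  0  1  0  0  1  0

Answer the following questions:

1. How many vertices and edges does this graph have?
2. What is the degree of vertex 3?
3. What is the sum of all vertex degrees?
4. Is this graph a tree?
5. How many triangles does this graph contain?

Count: 6 vertices, 6 edges.
Vertex 3 has neighbors [0, 1], degree = 2.
Handshaking lemma: 2 * 6 = 12.
A tree on 6 vertices has 5 edges. This graph has 6 edges (1 extra). Not a tree.
Number of triangles = 0.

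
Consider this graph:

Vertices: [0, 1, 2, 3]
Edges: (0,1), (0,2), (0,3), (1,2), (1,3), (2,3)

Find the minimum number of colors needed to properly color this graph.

The graph has a maximum clique of size 4 (lower bound on chromatic number).
A valid 4-coloring: {0: 0, 1: 1, 2: 2, 3: 3}.
Chromatic number = 4.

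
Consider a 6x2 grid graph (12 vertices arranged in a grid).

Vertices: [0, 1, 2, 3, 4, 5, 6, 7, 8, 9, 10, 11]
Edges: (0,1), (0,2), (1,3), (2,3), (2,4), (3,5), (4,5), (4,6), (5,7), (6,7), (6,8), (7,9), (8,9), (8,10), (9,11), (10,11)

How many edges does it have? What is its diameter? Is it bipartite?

A 6x2 grid has 10 vertical edges and 6 horizontal edges.
Total edges = 10 + 6 = 16.
Diameter = (6-1) + (2-1) = 6 (corner to opposite corner).
Grid graphs are bipartite (checkerboard coloring).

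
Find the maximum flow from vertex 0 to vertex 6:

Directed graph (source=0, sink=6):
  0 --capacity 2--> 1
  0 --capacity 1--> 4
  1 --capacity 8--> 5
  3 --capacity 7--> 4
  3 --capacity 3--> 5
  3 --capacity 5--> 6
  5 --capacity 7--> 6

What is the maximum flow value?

Computing max flow:
  Flow on (0->1): 2/2
  Flow on (1->5): 2/8
  Flow on (5->6): 2/7
Maximum flow = 2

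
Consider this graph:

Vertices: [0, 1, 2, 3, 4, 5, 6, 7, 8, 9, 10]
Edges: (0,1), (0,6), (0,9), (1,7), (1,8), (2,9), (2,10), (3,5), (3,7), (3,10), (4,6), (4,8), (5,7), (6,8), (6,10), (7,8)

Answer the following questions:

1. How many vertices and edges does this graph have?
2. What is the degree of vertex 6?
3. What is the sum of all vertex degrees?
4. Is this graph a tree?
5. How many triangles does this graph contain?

Count: 11 vertices, 16 edges.
Vertex 6 has neighbors [0, 4, 8, 10], degree = 4.
Handshaking lemma: 2 * 16 = 32.
A tree on 11 vertices has 10 edges. This graph has 16 edges (6 extra). Not a tree.
Number of triangles = 3.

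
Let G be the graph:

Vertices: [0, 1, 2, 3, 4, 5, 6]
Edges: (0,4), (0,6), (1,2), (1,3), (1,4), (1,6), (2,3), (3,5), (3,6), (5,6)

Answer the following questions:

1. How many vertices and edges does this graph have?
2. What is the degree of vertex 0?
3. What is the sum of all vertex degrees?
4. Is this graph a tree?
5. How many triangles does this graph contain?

Count: 7 vertices, 10 edges.
Vertex 0 has neighbors [4, 6], degree = 2.
Handshaking lemma: 2 * 10 = 20.
A tree on 7 vertices has 6 edges. This graph has 10 edges (4 extra). Not a tree.
Number of triangles = 3.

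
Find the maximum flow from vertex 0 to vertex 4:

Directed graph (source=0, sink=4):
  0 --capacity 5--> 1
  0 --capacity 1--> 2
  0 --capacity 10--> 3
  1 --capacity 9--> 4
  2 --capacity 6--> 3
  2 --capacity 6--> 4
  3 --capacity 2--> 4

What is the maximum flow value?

Computing max flow:
  Flow on (0->1): 5/5
  Flow on (0->2): 1/1
  Flow on (0->3): 2/10
  Flow on (1->4): 5/9
  Flow on (2->4): 1/6
  Flow on (3->4): 2/2
Maximum flow = 8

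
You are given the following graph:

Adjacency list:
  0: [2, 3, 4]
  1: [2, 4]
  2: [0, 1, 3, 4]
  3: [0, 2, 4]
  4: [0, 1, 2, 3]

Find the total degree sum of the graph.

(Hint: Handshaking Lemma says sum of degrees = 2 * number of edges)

Count edges: 8 edges.
By Handshaking Lemma: sum of degrees = 2 * 8 = 16.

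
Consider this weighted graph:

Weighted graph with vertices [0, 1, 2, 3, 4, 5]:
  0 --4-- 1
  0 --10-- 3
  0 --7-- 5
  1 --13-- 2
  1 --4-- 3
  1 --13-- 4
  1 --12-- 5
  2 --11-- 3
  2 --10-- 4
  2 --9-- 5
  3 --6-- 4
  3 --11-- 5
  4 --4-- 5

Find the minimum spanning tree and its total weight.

Applying Kruskal's algorithm (sort edges by weight, add if no cycle):
  Add (0,1) w=4
  Add (1,3) w=4
  Add (4,5) w=4
  Add (3,4) w=6
  Skip (0,5) w=7 (creates cycle)
  Add (2,5) w=9
  Skip (0,3) w=10 (creates cycle)
  Skip (2,4) w=10 (creates cycle)
  Skip (2,3) w=11 (creates cycle)
  Skip (3,5) w=11 (creates cycle)
  Skip (1,5) w=12 (creates cycle)
  Skip (1,2) w=13 (creates cycle)
  Skip (1,4) w=13 (creates cycle)
MST weight = 27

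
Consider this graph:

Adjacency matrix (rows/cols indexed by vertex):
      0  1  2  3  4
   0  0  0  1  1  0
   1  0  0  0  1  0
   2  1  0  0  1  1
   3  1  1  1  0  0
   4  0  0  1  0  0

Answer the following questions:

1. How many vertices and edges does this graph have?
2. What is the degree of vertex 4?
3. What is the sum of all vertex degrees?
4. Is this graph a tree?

Count: 5 vertices, 5 edges.
Vertex 4 has neighbors [2], degree = 1.
Handshaking lemma: 2 * 5 = 10.
A tree on 5 vertices has 4 edges. This graph has 5 edges (1 extra). Not a tree.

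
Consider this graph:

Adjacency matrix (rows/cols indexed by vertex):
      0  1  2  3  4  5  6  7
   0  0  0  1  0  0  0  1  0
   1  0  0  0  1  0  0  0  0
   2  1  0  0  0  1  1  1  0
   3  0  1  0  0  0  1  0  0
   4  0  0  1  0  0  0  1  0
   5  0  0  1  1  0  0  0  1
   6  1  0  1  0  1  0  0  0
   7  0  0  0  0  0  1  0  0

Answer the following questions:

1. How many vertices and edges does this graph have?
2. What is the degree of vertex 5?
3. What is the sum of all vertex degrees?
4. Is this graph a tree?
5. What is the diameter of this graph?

Count: 8 vertices, 9 edges.
Vertex 5 has neighbors [2, 3, 7], degree = 3.
Handshaking lemma: 2 * 9 = 18.
A tree on 8 vertices has 7 edges. This graph has 9 edges (2 extra). Not a tree.
Diameter (longest shortest path) = 4.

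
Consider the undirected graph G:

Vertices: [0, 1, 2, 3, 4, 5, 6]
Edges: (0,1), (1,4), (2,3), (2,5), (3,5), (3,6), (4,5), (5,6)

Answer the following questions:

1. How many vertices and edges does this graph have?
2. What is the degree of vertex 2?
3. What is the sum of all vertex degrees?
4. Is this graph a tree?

Count: 7 vertices, 8 edges.
Vertex 2 has neighbors [3, 5], degree = 2.
Handshaking lemma: 2 * 8 = 16.
A tree on 7 vertices has 6 edges. This graph has 8 edges (2 extra). Not a tree.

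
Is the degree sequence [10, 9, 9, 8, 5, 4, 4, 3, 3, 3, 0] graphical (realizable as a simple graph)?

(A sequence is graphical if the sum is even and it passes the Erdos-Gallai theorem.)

Sum of degrees = 58. Sum is even but fails Erdos-Gallai. The sequence is NOT graphical.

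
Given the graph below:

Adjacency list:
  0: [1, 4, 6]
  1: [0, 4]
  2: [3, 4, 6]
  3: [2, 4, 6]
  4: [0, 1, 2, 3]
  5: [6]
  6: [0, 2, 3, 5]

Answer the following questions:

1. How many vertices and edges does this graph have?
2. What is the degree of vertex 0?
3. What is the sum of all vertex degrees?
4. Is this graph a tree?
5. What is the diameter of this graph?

Count: 7 vertices, 10 edges.
Vertex 0 has neighbors [1, 4, 6], degree = 3.
Handshaking lemma: 2 * 10 = 20.
A tree on 7 vertices has 6 edges. This graph has 10 edges (4 extra). Not a tree.
Diameter (longest shortest path) = 3.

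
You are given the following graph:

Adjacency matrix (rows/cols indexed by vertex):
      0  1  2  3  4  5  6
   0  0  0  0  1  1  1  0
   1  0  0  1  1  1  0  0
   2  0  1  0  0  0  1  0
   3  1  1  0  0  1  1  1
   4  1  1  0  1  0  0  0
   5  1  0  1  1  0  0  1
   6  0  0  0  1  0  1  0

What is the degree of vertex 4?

Vertex 4 has neighbors [0, 1, 3], so deg(4) = 3.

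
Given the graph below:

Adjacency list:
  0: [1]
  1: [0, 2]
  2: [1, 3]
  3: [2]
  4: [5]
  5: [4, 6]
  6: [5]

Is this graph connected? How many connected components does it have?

Checking connectivity: the graph has 2 connected component(s).
Components: [[0, 1, 2, 3], [4, 5, 6]]. The graph is NOT connected.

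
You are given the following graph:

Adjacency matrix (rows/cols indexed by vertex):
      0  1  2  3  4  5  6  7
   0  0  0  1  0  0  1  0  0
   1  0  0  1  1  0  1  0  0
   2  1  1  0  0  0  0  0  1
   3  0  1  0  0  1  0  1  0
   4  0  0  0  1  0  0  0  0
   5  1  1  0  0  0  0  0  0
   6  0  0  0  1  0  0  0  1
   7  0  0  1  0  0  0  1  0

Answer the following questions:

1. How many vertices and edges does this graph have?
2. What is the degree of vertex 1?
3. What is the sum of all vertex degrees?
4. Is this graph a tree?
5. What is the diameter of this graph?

Count: 8 vertices, 9 edges.
Vertex 1 has neighbors [2, 3, 5], degree = 3.
Handshaking lemma: 2 * 9 = 18.
A tree on 8 vertices has 7 edges. This graph has 9 edges (2 extra). Not a tree.
Diameter (longest shortest path) = 4.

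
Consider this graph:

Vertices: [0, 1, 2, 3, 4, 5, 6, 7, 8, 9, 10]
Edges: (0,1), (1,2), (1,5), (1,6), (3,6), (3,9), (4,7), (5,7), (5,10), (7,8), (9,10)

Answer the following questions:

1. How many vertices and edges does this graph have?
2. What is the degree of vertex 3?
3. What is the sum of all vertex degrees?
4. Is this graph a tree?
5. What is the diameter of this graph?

Count: 11 vertices, 11 edges.
Vertex 3 has neighbors [6, 9], degree = 2.
Handshaking lemma: 2 * 11 = 22.
A tree on 11 vertices has 10 edges. This graph has 11 edges (1 extra). Not a tree.
Diameter (longest shortest path) = 5.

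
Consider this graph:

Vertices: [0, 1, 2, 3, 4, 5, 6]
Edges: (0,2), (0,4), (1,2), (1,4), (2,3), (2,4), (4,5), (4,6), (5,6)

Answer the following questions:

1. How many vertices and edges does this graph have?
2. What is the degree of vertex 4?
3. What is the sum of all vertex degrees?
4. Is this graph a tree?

Count: 7 vertices, 9 edges.
Vertex 4 has neighbors [0, 1, 2, 5, 6], degree = 5.
Handshaking lemma: 2 * 9 = 18.
A tree on 7 vertices has 6 edges. This graph has 9 edges (3 extra). Not a tree.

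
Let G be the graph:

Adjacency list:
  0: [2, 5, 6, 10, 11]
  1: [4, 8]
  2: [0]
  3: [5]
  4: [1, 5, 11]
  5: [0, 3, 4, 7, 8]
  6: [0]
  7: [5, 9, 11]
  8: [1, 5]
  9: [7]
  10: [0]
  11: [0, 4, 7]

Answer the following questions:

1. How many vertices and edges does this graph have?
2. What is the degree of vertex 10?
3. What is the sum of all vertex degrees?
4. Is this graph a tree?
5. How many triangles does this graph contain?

Count: 12 vertices, 14 edges.
Vertex 10 has neighbors [0], degree = 1.
Handshaking lemma: 2 * 14 = 28.
A tree on 12 vertices has 11 edges. This graph has 14 edges (3 extra). Not a tree.
Number of triangles = 0.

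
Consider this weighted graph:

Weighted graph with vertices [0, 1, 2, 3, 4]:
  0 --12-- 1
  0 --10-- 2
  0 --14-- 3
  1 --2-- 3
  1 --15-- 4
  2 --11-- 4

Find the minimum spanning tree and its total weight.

Applying Kruskal's algorithm (sort edges by weight, add if no cycle):
  Add (1,3) w=2
  Add (0,2) w=10
  Add (2,4) w=11
  Add (0,1) w=12
  Skip (0,3) w=14 (creates cycle)
  Skip (1,4) w=15 (creates cycle)
MST weight = 35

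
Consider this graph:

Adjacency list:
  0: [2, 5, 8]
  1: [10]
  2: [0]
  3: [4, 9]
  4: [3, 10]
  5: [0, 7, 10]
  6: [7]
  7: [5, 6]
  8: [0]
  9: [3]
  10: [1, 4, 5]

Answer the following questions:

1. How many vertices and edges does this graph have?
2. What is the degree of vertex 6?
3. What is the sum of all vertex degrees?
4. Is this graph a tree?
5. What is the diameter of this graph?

Count: 11 vertices, 10 edges.
Vertex 6 has neighbors [7], degree = 1.
Handshaking lemma: 2 * 10 = 20.
A graph is a tree iff it is connected and has exactly n-1 edges. This graph is connected (all 11 vertices in one component) and has 11-1 = 10 edges. It is a tree.
Diameter (longest shortest path) = 6.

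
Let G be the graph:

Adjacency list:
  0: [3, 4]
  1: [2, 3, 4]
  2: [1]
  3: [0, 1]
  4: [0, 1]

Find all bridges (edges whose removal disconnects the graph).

A bridge is an edge whose removal increases the number of connected components.
Bridges found: (1,2)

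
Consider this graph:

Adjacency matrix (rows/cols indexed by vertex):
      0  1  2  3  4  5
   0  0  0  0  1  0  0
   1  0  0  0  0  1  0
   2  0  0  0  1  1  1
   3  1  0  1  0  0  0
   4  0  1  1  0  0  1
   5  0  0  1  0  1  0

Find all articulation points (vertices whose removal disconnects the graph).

An articulation point is a vertex whose removal disconnects the graph.
Articulation points: [2, 3, 4]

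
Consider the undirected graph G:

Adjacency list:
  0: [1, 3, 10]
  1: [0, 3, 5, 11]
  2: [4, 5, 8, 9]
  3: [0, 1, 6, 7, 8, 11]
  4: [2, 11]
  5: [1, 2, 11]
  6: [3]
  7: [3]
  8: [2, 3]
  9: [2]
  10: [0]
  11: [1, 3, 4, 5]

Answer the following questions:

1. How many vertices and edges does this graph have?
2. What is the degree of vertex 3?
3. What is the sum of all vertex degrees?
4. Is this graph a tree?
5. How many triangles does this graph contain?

Count: 12 vertices, 16 edges.
Vertex 3 has neighbors [0, 1, 6, 7, 8, 11], degree = 6.
Handshaking lemma: 2 * 16 = 32.
A tree on 12 vertices has 11 edges. This graph has 16 edges (5 extra). Not a tree.
Number of triangles = 3.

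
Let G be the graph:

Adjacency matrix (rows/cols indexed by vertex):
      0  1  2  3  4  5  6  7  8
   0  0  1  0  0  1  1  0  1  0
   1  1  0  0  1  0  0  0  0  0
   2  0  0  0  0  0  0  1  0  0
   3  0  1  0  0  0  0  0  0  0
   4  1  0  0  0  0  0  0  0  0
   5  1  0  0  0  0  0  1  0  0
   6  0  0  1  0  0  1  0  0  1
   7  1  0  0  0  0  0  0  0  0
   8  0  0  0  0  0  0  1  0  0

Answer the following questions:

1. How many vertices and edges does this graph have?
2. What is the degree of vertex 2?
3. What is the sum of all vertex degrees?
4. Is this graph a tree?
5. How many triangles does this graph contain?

Count: 9 vertices, 8 edges.
Vertex 2 has neighbors [6], degree = 1.
Handshaking lemma: 2 * 8 = 16.
A graph is a tree iff it is connected and has exactly n-1 edges. This graph is connected (all 9 vertices in one component) and has 9-1 = 8 edges. It is a tree.
Number of triangles = 0.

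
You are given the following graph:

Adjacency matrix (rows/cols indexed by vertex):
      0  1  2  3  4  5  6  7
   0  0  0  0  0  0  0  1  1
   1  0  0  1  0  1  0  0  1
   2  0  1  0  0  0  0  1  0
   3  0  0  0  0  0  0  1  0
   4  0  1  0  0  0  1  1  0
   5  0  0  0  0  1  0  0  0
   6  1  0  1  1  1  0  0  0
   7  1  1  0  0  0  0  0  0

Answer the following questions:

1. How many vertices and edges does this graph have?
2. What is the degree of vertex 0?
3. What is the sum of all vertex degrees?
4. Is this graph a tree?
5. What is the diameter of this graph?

Count: 8 vertices, 9 edges.
Vertex 0 has neighbors [6, 7], degree = 2.
Handshaking lemma: 2 * 9 = 18.
A tree on 8 vertices has 7 edges. This graph has 9 edges (2 extra). Not a tree.
Diameter (longest shortest path) = 3.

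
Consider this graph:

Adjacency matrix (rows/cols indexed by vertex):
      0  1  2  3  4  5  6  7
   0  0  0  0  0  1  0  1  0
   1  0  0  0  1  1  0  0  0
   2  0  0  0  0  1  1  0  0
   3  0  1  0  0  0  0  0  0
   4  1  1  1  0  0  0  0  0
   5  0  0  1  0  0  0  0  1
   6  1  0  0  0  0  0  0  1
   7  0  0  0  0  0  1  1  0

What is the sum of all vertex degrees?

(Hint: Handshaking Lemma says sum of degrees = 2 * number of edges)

Count edges: 8 edges.
By Handshaking Lemma: sum of degrees = 2 * 8 = 16.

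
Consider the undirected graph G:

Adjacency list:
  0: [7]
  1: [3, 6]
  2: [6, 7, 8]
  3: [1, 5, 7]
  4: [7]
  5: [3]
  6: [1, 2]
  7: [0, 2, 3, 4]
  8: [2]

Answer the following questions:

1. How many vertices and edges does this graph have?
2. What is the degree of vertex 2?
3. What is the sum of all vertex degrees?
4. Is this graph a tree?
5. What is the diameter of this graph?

Count: 9 vertices, 9 edges.
Vertex 2 has neighbors [6, 7, 8], degree = 3.
Handshaking lemma: 2 * 9 = 18.
A tree on 9 vertices has 8 edges. This graph has 9 edges (1 extra). Not a tree.
Diameter (longest shortest path) = 4.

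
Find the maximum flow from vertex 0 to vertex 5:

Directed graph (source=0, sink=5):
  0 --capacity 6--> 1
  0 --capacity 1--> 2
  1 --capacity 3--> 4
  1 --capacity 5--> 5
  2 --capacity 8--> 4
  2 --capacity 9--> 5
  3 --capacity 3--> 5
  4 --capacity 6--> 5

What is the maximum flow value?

Computing max flow:
  Flow on (0->1): 6/6
  Flow on (0->2): 1/1
  Flow on (1->4): 1/3
  Flow on (1->5): 5/5
  Flow on (2->5): 1/9
  Flow on (4->5): 1/6
Maximum flow = 7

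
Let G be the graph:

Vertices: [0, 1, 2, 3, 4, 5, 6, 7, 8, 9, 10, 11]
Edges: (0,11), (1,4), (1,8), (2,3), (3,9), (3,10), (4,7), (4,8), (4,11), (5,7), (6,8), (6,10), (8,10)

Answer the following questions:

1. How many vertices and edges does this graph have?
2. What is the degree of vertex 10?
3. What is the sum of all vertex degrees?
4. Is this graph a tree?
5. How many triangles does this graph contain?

Count: 12 vertices, 13 edges.
Vertex 10 has neighbors [3, 6, 8], degree = 3.
Handshaking lemma: 2 * 13 = 26.
A tree on 12 vertices has 11 edges. This graph has 13 edges (2 extra). Not a tree.
Number of triangles = 2.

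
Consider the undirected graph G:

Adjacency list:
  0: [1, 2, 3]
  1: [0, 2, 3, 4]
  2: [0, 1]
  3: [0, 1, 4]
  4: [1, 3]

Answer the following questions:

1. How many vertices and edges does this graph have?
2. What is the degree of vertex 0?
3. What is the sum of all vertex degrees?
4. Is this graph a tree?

Count: 5 vertices, 7 edges.
Vertex 0 has neighbors [1, 2, 3], degree = 3.
Handshaking lemma: 2 * 7 = 14.
A tree on 5 vertices has 4 edges. This graph has 7 edges (3 extra). Not a tree.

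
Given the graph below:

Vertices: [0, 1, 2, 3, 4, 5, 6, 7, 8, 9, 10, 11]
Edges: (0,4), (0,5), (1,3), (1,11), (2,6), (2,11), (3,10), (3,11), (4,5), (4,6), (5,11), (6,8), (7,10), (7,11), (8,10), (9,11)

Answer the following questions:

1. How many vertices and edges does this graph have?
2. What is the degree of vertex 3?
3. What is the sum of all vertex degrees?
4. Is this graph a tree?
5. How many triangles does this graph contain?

Count: 12 vertices, 16 edges.
Vertex 3 has neighbors [1, 10, 11], degree = 3.
Handshaking lemma: 2 * 16 = 32.
A tree on 12 vertices has 11 edges. This graph has 16 edges (5 extra). Not a tree.
Number of triangles = 2.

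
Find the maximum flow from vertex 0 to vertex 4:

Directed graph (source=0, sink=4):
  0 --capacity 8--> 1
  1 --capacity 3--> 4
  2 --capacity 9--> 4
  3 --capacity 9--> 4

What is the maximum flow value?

Computing max flow:
  Flow on (0->1): 3/8
  Flow on (1->4): 3/3
Maximum flow = 3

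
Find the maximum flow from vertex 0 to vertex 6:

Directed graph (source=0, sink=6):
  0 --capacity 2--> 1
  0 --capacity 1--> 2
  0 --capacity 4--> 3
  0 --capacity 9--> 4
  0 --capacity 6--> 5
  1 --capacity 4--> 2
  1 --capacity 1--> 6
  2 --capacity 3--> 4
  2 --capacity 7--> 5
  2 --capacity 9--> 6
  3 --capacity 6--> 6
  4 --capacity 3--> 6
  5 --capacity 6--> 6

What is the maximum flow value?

Computing max flow:
  Flow on (0->1): 2/2
  Flow on (0->2): 1/1
  Flow on (0->3): 4/4
  Flow on (0->4): 3/9
  Flow on (0->5): 6/6
  Flow on (1->2): 1/4
  Flow on (1->6): 1/1
  Flow on (2->6): 2/9
  Flow on (3->6): 4/6
  Flow on (4->6): 3/3
  Flow on (5->6): 6/6
Maximum flow = 16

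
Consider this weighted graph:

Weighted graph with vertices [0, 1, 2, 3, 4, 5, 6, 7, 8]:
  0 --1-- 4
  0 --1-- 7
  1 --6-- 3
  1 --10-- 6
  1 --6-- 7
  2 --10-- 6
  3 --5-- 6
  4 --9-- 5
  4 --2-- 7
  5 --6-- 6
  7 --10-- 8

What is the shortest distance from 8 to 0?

Using Dijkstra's algorithm from vertex 8:
Shortest path: 8 -> 7 -> 0
Total weight: 10 + 1 = 11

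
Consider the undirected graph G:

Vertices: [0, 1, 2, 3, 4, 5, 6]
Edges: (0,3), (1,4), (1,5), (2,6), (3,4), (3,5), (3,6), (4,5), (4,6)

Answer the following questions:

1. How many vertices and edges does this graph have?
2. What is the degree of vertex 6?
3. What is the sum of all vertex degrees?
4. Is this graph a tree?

Count: 7 vertices, 9 edges.
Vertex 6 has neighbors [2, 3, 4], degree = 3.
Handshaking lemma: 2 * 9 = 18.
A tree on 7 vertices has 6 edges. This graph has 9 edges (3 extra). Not a tree.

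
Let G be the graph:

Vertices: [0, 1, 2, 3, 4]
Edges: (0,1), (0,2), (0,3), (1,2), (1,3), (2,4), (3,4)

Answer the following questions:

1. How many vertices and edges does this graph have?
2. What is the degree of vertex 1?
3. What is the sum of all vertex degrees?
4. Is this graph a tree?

Count: 5 vertices, 7 edges.
Vertex 1 has neighbors [0, 2, 3], degree = 3.
Handshaking lemma: 2 * 7 = 14.
A tree on 5 vertices has 4 edges. This graph has 7 edges (3 extra). Not a tree.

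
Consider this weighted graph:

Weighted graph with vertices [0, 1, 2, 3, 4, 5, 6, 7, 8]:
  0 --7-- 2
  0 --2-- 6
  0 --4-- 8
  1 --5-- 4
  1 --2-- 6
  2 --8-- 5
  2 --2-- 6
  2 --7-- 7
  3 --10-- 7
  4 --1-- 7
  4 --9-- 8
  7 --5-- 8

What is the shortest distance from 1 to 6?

Using Dijkstra's algorithm from vertex 1:
Shortest path: 1 -> 6
Total weight: 2 = 2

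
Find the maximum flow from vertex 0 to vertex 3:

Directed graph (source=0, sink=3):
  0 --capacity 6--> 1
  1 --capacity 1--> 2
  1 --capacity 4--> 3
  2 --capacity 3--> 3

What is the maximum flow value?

Computing max flow:
  Flow on (0->1): 5/6
  Flow on (1->2): 1/1
  Flow on (1->3): 4/4
  Flow on (2->3): 1/3
Maximum flow = 5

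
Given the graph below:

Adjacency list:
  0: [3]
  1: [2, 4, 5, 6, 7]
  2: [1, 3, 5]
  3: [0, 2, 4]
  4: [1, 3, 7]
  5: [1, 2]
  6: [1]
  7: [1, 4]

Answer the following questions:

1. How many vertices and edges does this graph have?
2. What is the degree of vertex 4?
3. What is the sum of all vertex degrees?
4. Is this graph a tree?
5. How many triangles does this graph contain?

Count: 8 vertices, 10 edges.
Vertex 4 has neighbors [1, 3, 7], degree = 3.
Handshaking lemma: 2 * 10 = 20.
A tree on 8 vertices has 7 edges. This graph has 10 edges (3 extra). Not a tree.
Number of triangles = 2.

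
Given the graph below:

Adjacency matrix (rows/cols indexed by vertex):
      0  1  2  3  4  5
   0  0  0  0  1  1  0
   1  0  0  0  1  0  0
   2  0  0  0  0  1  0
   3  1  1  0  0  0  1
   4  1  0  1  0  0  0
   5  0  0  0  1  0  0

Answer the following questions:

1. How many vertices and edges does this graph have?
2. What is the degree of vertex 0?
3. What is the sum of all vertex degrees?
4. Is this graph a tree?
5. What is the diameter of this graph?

Count: 6 vertices, 5 edges.
Vertex 0 has neighbors [3, 4], degree = 2.
Handshaking lemma: 2 * 5 = 10.
A graph is a tree iff it is connected and has exactly n-1 edges. This graph is connected (all 6 vertices in one component) and has 6-1 = 5 edges. It is a tree.
Diameter (longest shortest path) = 4.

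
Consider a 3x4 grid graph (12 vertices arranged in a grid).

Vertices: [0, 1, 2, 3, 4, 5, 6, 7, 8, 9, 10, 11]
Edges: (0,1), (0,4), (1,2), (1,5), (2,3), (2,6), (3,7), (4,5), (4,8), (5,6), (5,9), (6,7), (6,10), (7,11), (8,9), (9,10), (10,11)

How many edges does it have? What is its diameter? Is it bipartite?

A 3x4 grid has 8 vertical edges and 9 horizontal edges.
Total edges = 8 + 9 = 17.
Diameter = (3-1) + (4-1) = 5 (corner to opposite corner).
Grid graphs are bipartite (checkerboard coloring).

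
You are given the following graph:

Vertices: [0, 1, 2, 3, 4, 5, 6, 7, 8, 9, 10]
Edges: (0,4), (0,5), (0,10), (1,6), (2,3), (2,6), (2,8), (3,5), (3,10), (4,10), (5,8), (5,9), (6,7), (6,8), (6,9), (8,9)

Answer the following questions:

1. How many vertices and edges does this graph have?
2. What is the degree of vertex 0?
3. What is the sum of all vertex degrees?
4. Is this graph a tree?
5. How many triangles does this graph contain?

Count: 11 vertices, 16 edges.
Vertex 0 has neighbors [4, 5, 10], degree = 3.
Handshaking lemma: 2 * 16 = 32.
A tree on 11 vertices has 10 edges. This graph has 16 edges (6 extra). Not a tree.
Number of triangles = 4.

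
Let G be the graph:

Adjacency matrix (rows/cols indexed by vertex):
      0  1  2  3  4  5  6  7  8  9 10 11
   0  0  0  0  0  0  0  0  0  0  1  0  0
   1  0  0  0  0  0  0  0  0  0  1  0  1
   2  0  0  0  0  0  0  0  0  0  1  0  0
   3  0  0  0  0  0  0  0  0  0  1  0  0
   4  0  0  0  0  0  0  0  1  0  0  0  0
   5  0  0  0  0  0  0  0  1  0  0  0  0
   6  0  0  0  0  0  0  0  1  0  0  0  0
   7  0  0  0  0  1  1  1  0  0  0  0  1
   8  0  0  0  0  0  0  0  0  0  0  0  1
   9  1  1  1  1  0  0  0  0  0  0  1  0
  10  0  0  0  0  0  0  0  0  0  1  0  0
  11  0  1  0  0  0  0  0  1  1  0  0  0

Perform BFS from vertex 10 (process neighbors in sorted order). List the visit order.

BFS from vertex 10 (neighbors processed in ascending order):
Visit order: 10, 9, 0, 1, 2, 3, 11, 7, 8, 4, 5, 6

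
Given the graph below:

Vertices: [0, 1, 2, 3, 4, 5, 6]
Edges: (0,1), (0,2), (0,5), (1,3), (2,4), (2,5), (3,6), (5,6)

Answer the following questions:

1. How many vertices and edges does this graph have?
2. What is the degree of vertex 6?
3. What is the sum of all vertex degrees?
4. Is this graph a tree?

Count: 7 vertices, 8 edges.
Vertex 6 has neighbors [3, 5], degree = 2.
Handshaking lemma: 2 * 8 = 16.
A tree on 7 vertices has 6 edges. This graph has 8 edges (2 extra). Not a tree.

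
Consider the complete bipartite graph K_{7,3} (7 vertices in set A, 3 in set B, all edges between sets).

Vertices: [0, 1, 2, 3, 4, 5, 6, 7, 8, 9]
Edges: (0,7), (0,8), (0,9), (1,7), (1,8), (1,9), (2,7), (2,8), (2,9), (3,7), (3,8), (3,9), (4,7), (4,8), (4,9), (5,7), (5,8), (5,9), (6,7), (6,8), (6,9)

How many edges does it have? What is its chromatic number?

K_{7,3} has 7 * 3 = 21 edges.
Bipartite graphs have chromatic number 2 (color each partition differently).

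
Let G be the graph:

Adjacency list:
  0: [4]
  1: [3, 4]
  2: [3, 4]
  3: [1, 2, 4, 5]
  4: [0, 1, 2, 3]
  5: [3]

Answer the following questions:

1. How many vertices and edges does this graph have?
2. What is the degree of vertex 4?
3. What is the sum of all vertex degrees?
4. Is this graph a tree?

Count: 6 vertices, 7 edges.
Vertex 4 has neighbors [0, 1, 2, 3], degree = 4.
Handshaking lemma: 2 * 7 = 14.
A tree on 6 vertices has 5 edges. This graph has 7 edges (2 extra). Not a tree.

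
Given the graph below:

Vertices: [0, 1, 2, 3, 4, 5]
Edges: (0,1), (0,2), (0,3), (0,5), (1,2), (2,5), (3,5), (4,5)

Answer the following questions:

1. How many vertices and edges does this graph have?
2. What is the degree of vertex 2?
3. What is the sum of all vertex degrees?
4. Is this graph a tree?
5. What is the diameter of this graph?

Count: 6 vertices, 8 edges.
Vertex 2 has neighbors [0, 1, 5], degree = 3.
Handshaking lemma: 2 * 8 = 16.
A tree on 6 vertices has 5 edges. This graph has 8 edges (3 extra). Not a tree.
Diameter (longest shortest path) = 3.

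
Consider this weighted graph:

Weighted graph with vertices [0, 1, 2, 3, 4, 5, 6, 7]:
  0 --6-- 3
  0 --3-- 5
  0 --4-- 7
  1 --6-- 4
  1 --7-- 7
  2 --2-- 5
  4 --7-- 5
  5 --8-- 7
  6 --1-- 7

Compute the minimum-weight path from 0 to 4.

Using Dijkstra's algorithm from vertex 0:
Shortest path: 0 -> 5 -> 4
Total weight: 3 + 7 = 10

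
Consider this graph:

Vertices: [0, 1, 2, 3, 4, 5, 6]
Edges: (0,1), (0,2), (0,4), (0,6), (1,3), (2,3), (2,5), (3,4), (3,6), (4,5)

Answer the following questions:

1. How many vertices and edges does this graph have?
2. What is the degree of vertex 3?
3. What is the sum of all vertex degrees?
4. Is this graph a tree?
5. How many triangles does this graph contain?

Count: 7 vertices, 10 edges.
Vertex 3 has neighbors [1, 2, 4, 6], degree = 4.
Handshaking lemma: 2 * 10 = 20.
A tree on 7 vertices has 6 edges. This graph has 10 edges (4 extra). Not a tree.
Number of triangles = 0.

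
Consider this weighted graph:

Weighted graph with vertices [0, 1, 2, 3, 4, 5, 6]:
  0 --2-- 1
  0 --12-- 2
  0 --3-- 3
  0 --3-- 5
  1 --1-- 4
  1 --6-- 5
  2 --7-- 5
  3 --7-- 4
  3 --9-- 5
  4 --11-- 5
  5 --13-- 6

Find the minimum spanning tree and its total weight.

Applying Kruskal's algorithm (sort edges by weight, add if no cycle):
  Add (1,4) w=1
  Add (0,1) w=2
  Add (0,5) w=3
  Add (0,3) w=3
  Skip (1,5) w=6 (creates cycle)
  Add (2,5) w=7
  Skip (3,4) w=7 (creates cycle)
  Skip (3,5) w=9 (creates cycle)
  Skip (4,5) w=11 (creates cycle)
  Skip (0,2) w=12 (creates cycle)
  Add (5,6) w=13
MST weight = 29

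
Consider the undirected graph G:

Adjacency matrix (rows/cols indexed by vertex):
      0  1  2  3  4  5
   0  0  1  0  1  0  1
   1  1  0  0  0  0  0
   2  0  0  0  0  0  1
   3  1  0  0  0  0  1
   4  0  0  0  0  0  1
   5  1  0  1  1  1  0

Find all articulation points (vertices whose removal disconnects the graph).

An articulation point is a vertex whose removal disconnects the graph.
Articulation points: [0, 5]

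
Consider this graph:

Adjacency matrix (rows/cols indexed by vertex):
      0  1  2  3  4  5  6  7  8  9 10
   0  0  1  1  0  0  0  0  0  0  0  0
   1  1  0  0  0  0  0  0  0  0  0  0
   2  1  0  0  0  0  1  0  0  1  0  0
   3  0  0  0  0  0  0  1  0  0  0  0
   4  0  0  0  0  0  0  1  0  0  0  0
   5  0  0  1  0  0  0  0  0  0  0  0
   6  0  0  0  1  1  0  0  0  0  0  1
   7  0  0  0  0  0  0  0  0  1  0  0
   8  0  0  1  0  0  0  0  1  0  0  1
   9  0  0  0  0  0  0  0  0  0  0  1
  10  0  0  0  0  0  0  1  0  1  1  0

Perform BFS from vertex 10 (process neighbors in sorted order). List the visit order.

BFS from vertex 10 (neighbors processed in ascending order):
Visit order: 10, 6, 8, 9, 3, 4, 2, 7, 0, 5, 1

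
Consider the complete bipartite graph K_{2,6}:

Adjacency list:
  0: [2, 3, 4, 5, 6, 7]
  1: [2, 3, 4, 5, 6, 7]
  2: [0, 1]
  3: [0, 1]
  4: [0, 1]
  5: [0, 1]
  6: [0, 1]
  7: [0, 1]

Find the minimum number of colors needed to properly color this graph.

K_{2,6} is bipartite: vertices split into two independent sets of size 2 and 6.
Color one set 0, the other 1. No adjacent vertices share a color.
Chromatic number = 2.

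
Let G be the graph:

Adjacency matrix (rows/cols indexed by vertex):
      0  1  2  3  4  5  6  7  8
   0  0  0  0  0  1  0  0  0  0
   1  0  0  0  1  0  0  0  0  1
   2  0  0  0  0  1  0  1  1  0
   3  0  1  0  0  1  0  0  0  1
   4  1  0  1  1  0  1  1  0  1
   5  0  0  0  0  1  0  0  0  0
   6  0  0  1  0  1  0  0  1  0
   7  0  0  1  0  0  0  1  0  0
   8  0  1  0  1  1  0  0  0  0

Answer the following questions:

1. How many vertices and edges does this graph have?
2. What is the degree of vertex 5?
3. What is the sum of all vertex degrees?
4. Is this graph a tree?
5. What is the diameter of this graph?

Count: 9 vertices, 12 edges.
Vertex 5 has neighbors [4], degree = 1.
Handshaking lemma: 2 * 12 = 24.
A tree on 9 vertices has 8 edges. This graph has 12 edges (4 extra). Not a tree.
Diameter (longest shortest path) = 4.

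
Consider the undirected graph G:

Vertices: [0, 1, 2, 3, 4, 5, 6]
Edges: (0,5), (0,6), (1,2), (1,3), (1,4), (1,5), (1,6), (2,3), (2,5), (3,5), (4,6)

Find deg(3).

Vertex 3 has neighbors [1, 2, 5], so deg(3) = 3.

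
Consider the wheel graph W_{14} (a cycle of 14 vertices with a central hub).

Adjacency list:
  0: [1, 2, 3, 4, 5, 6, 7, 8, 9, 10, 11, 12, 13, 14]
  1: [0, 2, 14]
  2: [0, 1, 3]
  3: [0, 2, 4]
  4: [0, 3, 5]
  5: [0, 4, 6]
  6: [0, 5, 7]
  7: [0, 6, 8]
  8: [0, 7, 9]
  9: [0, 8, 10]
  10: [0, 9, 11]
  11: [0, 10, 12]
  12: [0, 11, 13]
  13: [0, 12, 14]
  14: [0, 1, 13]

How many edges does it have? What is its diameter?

Wheel graph W_{14}: 14 cycle edges + 14 spoke edges = 28 edges.
The hub is distance 1 from all cycle vertices. Max distance between cycle vertices through hub is 2.
Diameter = 2.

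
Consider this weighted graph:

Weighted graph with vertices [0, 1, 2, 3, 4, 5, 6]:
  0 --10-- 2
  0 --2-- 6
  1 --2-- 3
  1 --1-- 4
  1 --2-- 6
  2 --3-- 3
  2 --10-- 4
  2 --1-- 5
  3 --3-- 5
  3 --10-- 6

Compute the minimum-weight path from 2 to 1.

Using Dijkstra's algorithm from vertex 2:
Shortest path: 2 -> 3 -> 1
Total weight: 3 + 2 = 5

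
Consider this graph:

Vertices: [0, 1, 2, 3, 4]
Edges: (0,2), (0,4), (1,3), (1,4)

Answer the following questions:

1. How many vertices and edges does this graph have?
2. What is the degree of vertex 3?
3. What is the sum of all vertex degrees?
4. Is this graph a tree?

Count: 5 vertices, 4 edges.
Vertex 3 has neighbors [1], degree = 1.
Handshaking lemma: 2 * 4 = 8.
A graph is a tree iff it is connected and has exactly n-1 edges. This graph is connected (all 5 vertices in one component) and has 5-1 = 4 edges. It is a tree.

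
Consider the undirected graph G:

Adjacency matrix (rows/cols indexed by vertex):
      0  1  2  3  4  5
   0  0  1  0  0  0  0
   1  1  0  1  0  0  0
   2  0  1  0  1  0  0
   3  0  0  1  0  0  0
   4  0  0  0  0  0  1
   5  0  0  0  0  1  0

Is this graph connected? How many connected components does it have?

Checking connectivity: the graph has 2 connected component(s).
Components: [[0, 1, 2, 3], [4, 5]]. The graph is NOT connected.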